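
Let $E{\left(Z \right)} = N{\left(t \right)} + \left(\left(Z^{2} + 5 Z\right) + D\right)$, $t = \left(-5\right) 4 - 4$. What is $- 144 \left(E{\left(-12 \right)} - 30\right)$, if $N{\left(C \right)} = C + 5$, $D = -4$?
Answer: $-4464$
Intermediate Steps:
$t = -24$ ($t = -20 - 4 = -24$)
$N{\left(C \right)} = 5 + C$
$E{\left(Z \right)} = -23 + Z^{2} + 5 Z$ ($E{\left(Z \right)} = \left(5 - 24\right) - \left(4 - Z^{2} - 5 Z\right) = -19 + \left(-4 + Z^{2} + 5 Z\right) = -23 + Z^{2} + 5 Z$)
$- 144 \left(E{\left(-12 \right)} - 30\right) = - 144 \left(\left(-23 + \left(-12\right)^{2} + 5 \left(-12\right)\right) - 30\right) = - 144 \left(\left(-23 + 144 - 60\right) - 30\right) = - 144 \left(61 - 30\right) = \left(-144\right) 31 = -4464$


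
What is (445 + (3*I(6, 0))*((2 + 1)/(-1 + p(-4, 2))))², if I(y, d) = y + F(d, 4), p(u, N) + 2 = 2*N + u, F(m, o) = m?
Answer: 182329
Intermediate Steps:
p(u, N) = -2 + u + 2*N (p(u, N) = -2 + (2*N + u) = -2 + (u + 2*N) = -2 + u + 2*N)
I(y, d) = d + y (I(y, d) = y + d = d + y)
(445 + (3*I(6, 0))*((2 + 1)/(-1 + p(-4, 2))))² = (445 + (3*(0 + 6))*((2 + 1)/(-1 + (-2 - 4 + 2*2))))² = (445 + (3*6)*(3/(-1 + (-2 - 4 + 4))))² = (445 + 18*(3/(-1 - 2)))² = (445 + 18*(3/(-3)))² = (445 + 18*(3*(-⅓)))² = (445 + 18*(-1))² = (445 - 18)² = 427² = 182329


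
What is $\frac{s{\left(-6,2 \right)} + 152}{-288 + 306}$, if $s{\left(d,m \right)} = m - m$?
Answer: $\frac{76}{9} \approx 8.4444$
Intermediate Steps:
$s{\left(d,m \right)} = 0$
$\frac{s{\left(-6,2 \right)} + 152}{-288 + 306} = \frac{0 + 152}{-288 + 306} = \frac{152}{18} = 152 \cdot \frac{1}{18} = \frac{76}{9}$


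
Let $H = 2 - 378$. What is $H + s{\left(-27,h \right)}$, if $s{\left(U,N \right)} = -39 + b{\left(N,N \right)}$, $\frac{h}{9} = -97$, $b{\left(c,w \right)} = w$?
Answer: $-1288$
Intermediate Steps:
$H = -376$ ($H = 2 - 378 = -376$)
$h = -873$ ($h = 9 \left(-97\right) = -873$)
$s{\left(U,N \right)} = -39 + N$
$H + s{\left(-27,h \right)} = -376 - 912 = -1288$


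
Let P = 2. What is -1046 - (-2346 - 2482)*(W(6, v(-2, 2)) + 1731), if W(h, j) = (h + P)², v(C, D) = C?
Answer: 8665214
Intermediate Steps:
W(h, j) = (2 + h)² (W(h, j) = (h + 2)² = (2 + h)²)
-1046 - (-2346 - 2482)*(W(6, v(-2, 2)) + 1731) = -1046 - (-2346 - 2482)*((2 + 6)² + 1731) = -1046 - (-4828)*(8² + 1731) = -1046 - (-4828)*(64 + 1731) = -1046 - (-4828)*1795 = -1046 - 1*(-8666260) = -1046 + 8666260 = 8665214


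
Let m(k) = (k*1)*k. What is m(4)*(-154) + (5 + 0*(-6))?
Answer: -2459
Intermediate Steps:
m(k) = k**2 (m(k) = k*k = k**2)
m(4)*(-154) + (5 + 0*(-6)) = 4**2*(-154) + (5 + 0*(-6)) = 16*(-154) + (5 + 0) = -2464 + 5 = -2459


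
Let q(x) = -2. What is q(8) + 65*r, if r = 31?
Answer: 2013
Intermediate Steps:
q(8) + 65*r = -2 + 65*31 = -2 + 2015 = 2013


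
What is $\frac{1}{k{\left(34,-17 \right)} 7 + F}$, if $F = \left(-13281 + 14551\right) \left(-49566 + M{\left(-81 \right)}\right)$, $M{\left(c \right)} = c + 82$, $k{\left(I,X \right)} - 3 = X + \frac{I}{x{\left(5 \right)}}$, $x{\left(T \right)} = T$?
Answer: $- \frac{5}{314738002} \approx -1.5886 \cdot 10^{-8}$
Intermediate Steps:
$k{\left(I,X \right)} = 3 + X + \frac{I}{5}$ ($k{\left(I,X \right)} = 3 + \left(X + \frac{I}{5}\right) = 3 + X + \frac{I}{5}$)
$M{\left(c \right)} = 82 + c$
$F = -62947550$ ($F = \left(-13281 + 14551\right) \left(-49566 + \left(82 - 81\right)\right) = 1270 \left(-49566 + 1\right) = 1270 \left(-49565\right) = -62947550$)
$\frac{1}{k{\left(34,-17 \right)} 7 + F} = \frac{1}{\left(3 - 17 + \frac{1}{5} \cdot 34\right) 7 - 62947550} = \frac{1}{\left(3 - 17 + \frac{34}{5}\right) 7 - 62947550} = \frac{1}{\left(- \frac{36}{5}\right) 7 - 62947550} = \frac{1}{- \frac{252}{5} - 62947550} = \frac{1}{- \frac{314738002}{5}} = - \frac{5}{314738002}$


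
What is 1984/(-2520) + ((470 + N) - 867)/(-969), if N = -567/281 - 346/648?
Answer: -1157808577/3087757260 ≈ -0.37497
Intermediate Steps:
N = -232321/91044 (N = -567*1/281 - 346*1/648 = -567/281 - 173/324 = -232321/91044 ≈ -2.5517)
1984/(-2520) + ((470 + N) - 867)/(-969) = 1984/(-2520) + ((470 - 232321/91044) - 867)/(-969) = 1984*(-1/2520) + (42558359/91044 - 867)*(-1/969) = -248/315 - 36376789/91044*(-1/969) = -248/315 + 36376789/88221636 = -1157808577/3087757260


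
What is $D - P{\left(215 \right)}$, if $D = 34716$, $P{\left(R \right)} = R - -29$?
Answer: $34472$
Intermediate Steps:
$P{\left(R \right)} = 29 + R$ ($P{\left(R \right)} = R + 29 = 29 + R$)
$D - P{\left(215 \right)} = 34716 - \left(29 + 215\right) = 34716 - 244 = 34472$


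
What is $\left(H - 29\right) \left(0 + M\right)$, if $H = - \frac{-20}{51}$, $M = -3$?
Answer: $\frac{1459}{17} \approx 85.823$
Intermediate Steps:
$H = \frac{20}{51}$ ($H = - \frac{-20}{51} = \left(-1\right) \left(- \frac{20}{51}\right) = \frac{20}{51} \approx 0.39216$)
$\left(H - 29\right) \left(0 + M\right) = \left(\frac{20}{51} - 29\right) \left(0 - 3\right) = \left(- \frac{1459}{51}\right) \left(-3\right) = \frac{1459}{17}$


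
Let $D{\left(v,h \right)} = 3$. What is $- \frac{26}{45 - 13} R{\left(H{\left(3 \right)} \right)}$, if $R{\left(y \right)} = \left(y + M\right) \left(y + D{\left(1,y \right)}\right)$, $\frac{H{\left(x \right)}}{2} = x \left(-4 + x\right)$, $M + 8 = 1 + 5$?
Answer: $- \frac{39}{2} \approx -19.5$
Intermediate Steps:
$M = -2$ ($M = -8 + \left(1 + 5\right) = -8 + 6 = -2$)
$H{\left(x \right)} = 2 x \left(-4 + x\right)$
$R{\left(y \right)} = \left(-2 + y\right) \left(3 + y\right)$ ($R{\left(y \right)} = \left(y - 2\right) \left(y + 3\right) = \left(-2 + y\right) \left(3 + y\right)$)
$- \frac{26}{45 - 13} R{\left(H{\left(3 \right)} \right)} = - \frac{26}{45 - 13} \left(-6 + 2 \cdot 3 \left(-4 + 3\right) + \left(2 \cdot 3 \left(-4 + 3\right)\right)^{2}\right) = - \frac{26}{32} \left(-6 + 2 \cdot 3 \left(-1\right) + \left(2 \cdot 3 \left(-1\right)\right)^{2}\right) = \left(-26\right) \frac{1}{32} \left(-6 - 6 + \left(-6\right)^{2}\right) = - \frac{13 \left(-6 - 6 + 36\right)}{16} = \left(- \frac{13}{16}\right) 24 = - \frac{39}{2}$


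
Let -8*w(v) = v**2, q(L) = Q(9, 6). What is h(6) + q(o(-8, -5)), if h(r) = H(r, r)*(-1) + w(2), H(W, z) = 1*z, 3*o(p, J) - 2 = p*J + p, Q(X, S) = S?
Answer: -1/2 ≈ -0.50000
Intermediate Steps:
o(p, J) = 2/3 + p/3 + J*p/3 (o(p, J) = 2/3 + (p*J + p)/3 = 2/3 + (J*p + p)/3 = 2/3 + (p + J*p)/3 = 2/3 + (p/3 + J*p/3) = 2/3 + p/3 + J*p/3)
q(L) = 6
H(W, z) = z
w(v) = -v**2/8
h(r) = -1/2 - r (h(r) = r*(-1) - 1/8*2**2 = -r - 1/8*4 = -r - 1/2 = -1/2 - r)
h(6) + q(o(-8, -5)) = (-1/2 - 1*6) + 6 = (-1/2 - 6) + 6 = -13/2 + 6 = -1/2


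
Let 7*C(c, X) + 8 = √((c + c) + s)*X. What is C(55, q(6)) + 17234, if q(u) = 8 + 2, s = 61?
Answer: 120630/7 + 30*√19/7 ≈ 17252.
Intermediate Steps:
q(u) = 10
C(c, X) = -8/7 + X*√(61 + 2*c)/7 (C(c, X) = -8/7 + (√((c + c) + 61)*X)/7 = -8/7 + (√(2*c + 61)*X)/7 = -8/7 + (√(61 + 2*c)*X)/7 = -8/7 + (X*√(61 + 2*c))/7 = -8/7 + X*√(61 + 2*c)/7)
C(55, q(6)) + 17234 = (-8/7 + (⅐)*10*√(61 + 2*55)) + 17234 = (-8/7 + (⅐)*10*√(61 + 110)) + 17234 = (-8/7 + (⅐)*10*√171) + 17234 = (-8/7 + (⅐)*10*(3*√19)) + 17234 = (-8/7 + 30*√19/7) + 17234 = 120630/7 + 30*√19/7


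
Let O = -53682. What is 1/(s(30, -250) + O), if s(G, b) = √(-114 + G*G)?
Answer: -8947/480292723 - √786/2881756338 ≈ -1.8638e-5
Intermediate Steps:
s(G, b) = √(-114 + G²)
1/(s(30, -250) + O) = 1/(√(-114 + 30²) - 53682) = 1/(√(-114 + 900) - 53682) = 1/(√786 - 53682) = 1/(-53682 + √786)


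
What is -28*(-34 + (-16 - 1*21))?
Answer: 1988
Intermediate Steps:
-28*(-34 + (-16 - 1*21)) = -28*(-34 + (-16 - 21)) = -28*(-34 - 37) = -28*(-71) = 1988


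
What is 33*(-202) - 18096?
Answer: -24762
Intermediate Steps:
33*(-202) - 18096 = -6666 - 18096 = -24762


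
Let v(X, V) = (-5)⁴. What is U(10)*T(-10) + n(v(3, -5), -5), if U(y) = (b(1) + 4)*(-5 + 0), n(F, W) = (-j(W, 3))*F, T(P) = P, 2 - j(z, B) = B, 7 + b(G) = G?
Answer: 525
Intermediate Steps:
b(G) = -7 + G
j(z, B) = 2 - B
v(X, V) = 625
n(F, W) = F (n(F, W) = (-(2 - 1*3))*F = (-(2 - 3))*F = (-1*(-1))*F = 1*F = F)
U(y) = 10 (U(y) = ((-7 + 1) + 4)*(-5 + 0) = (-6 + 4)*(-5) = -2*(-5) = 10)
U(10)*T(-10) + n(v(3, -5), -5) = 10*(-10) + 625 = -100 + 625 = 525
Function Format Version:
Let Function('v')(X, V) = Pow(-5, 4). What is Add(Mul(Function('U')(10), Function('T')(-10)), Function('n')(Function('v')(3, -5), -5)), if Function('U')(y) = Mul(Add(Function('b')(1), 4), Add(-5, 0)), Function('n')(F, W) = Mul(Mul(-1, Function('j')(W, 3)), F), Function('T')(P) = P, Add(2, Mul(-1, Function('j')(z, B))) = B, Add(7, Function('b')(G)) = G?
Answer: 525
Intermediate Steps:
Function('b')(G) = Add(-7, G)
Function('j')(z, B) = Add(2, Mul(-1, B))
Function('v')(X, V) = 625
Function('n')(F, W) = F (Function('n')(F, W) = Mul(Mul(-1, Add(2, Mul(-1, 3))), F) = Mul(Mul(-1, Add(2, -3)), F) = Mul(Mul(-1, -1), F) = Mul(1, F) = F)
Function('U')(y) = 10 (Function('U')(y) = Mul(Add(Add(-7, 1), 4), Add(-5, 0)) = Mul(Add(-6, 4), -5) = Mul(-2, -5) = 10)
Add(Mul(Function('U')(10), Function('T')(-10)), Function('n')(Function('v')(3, -5), -5)) = Add(Mul(10, -10), 625) = Add(-100, 625) = 525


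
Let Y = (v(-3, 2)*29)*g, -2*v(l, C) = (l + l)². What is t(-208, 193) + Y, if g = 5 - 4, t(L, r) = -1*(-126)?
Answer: -396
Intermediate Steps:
v(l, C) = -2*l² (v(l, C) = -(l + l)²/2 = -4*l²/2 = -2*l²)
t(L, r) = 126
g = 1
Y = -522 (Y = (-2*(-3)²*29)*1 = (-2*9*29)*1 = -18*29*1 = -522*1 = -522)
t(-208, 193) + Y = 126 - 522 = -396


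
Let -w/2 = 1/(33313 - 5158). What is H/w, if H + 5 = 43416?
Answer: -1222236705/2 ≈ -6.1112e+8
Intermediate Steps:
H = 43411 (H = -5 + 43416 = 43411)
w = -2/28155 (w = -2/(33313 - 5158) = -2/28155 ≈ -7.1035e-5)
H/w = 43411/(-2/28155) = 43411*(-28155/2) = -1222236705/2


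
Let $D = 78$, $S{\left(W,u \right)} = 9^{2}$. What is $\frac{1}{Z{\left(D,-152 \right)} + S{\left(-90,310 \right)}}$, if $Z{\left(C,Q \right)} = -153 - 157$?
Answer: $- \frac{1}{229} \approx -0.0043668$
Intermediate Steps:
$S{\left(W,u \right)} = 81$
$Z{\left(C,Q \right)} = -310$ ($Z{\left(C,Q \right)} = -153 - 157 = -310$)
$\frac{1}{Z{\left(D,-152 \right)} + S{\left(-90,310 \right)}} = \frac{1}{-310 + 81} = \frac{1}{-229} = - \frac{1}{229}$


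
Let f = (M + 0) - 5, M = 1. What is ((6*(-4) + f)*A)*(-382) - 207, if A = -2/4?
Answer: -5555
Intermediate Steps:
A = -½ (A = -2*¼ = -½ ≈ -0.50000)
f = -4 (f = (1 + 0) - 5 = 1 - 5 = -4)
((6*(-4) + f)*A)*(-382) - 207 = ((6*(-4) - 4)*(-½))*(-382) - 207 = ((-24 - 4)*(-½))*(-382) - 207 = -28*(-½)*(-382) - 207 = 14*(-382) - 207 = -5348 - 207 = -5555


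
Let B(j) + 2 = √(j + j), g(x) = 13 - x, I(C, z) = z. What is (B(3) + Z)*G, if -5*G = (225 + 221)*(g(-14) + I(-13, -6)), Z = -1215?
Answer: 11398422/5 - 9366*√6/5 ≈ 2.2751e+6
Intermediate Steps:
B(j) = -2 + √2*√j (B(j) = -2 + √(j + j) = -2 + √(2*j) = -2 + √2*√j)
G = -9366/5 (G = -(225 + 221)*((13 - 1*(-14)) - 6)/5 = -446*((13 + 14) - 6)/5 = -446*(27 - 6)/5 = -446*21/5 = -⅕*9366 = -9366/5 ≈ -1873.2)
(B(3) + Z)*G = ((-2 + √2*√3) - 1215)*(-9366/5) = ((-2 + √6) - 1215)*(-9366/5) = (-1217 + √6)*(-9366/5) = 11398422/5 - 9366*√6/5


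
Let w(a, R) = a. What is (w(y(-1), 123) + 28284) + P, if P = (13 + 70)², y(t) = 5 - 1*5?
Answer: 35173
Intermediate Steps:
y(t) = 0 (y(t) = 5 - 5 = 0)
P = 6889 (P = 83² = 6889)
(w(y(-1), 123) + 28284) + P = (0 + 28284) + 6889 = 28284 + 6889 = 35173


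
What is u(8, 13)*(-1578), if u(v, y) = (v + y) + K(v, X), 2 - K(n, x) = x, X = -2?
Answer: -39450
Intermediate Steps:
K(n, x) = 2 - x
u(v, y) = 4 + v + y (u(v, y) = (v + y) + (2 - 1*(-2)) = (v + y) + (2 + 2) = (v + y) + 4 = 4 + v + y)
u(8, 13)*(-1578) = (4 + 8 + 13)*(-1578) = 25*(-1578) = -39450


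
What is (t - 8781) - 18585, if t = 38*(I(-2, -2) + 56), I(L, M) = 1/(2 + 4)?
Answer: -75695/3 ≈ -25232.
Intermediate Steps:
I(L, M) = 1/6
t = 6403/3 (t = 38*(1/6 + 56) = 38*(337/6) = 6403/3 ≈ 2134.3)
(t - 8781) - 18585 = (6403/3 - 8781) - 18585 = -19940/3 - 18585 = -75695/3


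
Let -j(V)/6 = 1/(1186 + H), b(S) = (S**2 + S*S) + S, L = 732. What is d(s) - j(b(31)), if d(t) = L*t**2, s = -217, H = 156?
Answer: 23128798311/671 ≈ 3.4469e+7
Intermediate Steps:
b(S) = S + 2*S**2 (b(S) = (S**2 + S**2) + S = 2*S**2 + S = S + 2*S**2)
d(t) = 732*t**2
j(V) = -3/671 (j(V) = -6/(1186 + 156) = -6/1342 = -6*1/1342 = -3/671)
d(s) - j(b(31)) = 732*(-217)**2 - 1*(-3/671) = 732*47089 + 3/671 = 34469148 + 3/671 = 23128798311/671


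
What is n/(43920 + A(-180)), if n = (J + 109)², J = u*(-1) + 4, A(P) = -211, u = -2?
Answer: 13225/43709 ≈ 0.30257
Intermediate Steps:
J = 6 (J = -2*(-1) + 4 = 2 + 4 = 6)
n = 13225 (n = (6 + 109)² = 115² = 13225)
n/(43920 + A(-180)) = 13225/(43920 - 211) = 13225/43709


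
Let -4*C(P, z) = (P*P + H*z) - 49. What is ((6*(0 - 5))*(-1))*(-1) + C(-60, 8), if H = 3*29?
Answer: -4367/4 ≈ -1091.8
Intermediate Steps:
H = 87
C(P, z) = 49/4 - 87*z/4 - P²/4 (C(P, z) = -((P*P + 87*z) - 49)/4 = -((P² + 87*z) - 49)/4 = -(-49 + P² + 87*z)/4 = 49/4 - 87*z/4 - P²/4)
((6*(0 - 5))*(-1))*(-1) + C(-60, 8) = ((6*(0 - 5))*(-1))*(-1) + (49/4 - 87/4*8 - ¼*(-60)²) = ((6*(-5))*(-1))*(-1) + (49/4 - 174 - ¼*3600) = -30*(-1)*(-1) + (49/4 - 174 - 900) = 30*(-1) - 4247/4 = -30 - 4247/4 = -4367/4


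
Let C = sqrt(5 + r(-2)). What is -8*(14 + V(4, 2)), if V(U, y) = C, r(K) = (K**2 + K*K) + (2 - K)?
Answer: -112 - 8*sqrt(17) ≈ -144.98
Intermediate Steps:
r(K) = 2 - K + 2*K**2 (r(K) = (K**2 + K**2) + (2 - K) = 2*K**2 + (2 - K) = 2 - K + 2*K**2)
C = sqrt(17) (C = sqrt(5 + (2 - 1*(-2) + 2*(-2)**2)) = sqrt(5 + (2 + 2 + 2*4)) = sqrt(5 + (2 + 2 + 8)) = sqrt(5 + 12) = sqrt(17) ≈ 4.1231)
V(U, y) = sqrt(17)
-8*(14 + V(4, 2)) = -8*(14 + sqrt(17)) = -112 - 8*sqrt(17)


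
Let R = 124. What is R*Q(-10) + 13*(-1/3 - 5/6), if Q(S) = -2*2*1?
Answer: -3067/6 ≈ -511.17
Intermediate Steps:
Q(S) = -4 (Q(S) = -4*1 = -4)
R*Q(-10) + 13*(-1/3 - 5/6) = 124*(-4) + 13*(-1/3 - 5/6) = -496 + 13*(-1*⅓ - 5*⅙) = -496 + 13*(-⅓ - ⅚) = -496 + 13*(-7/6) = -496 - 91/6 = -3067/6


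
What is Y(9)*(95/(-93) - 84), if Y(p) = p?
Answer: -23721/31 ≈ -765.19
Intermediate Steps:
Y(9)*(95/(-93) - 84) = 9*(95/(-93) - 84) = 9*(95*(-1/93) - 84) = 9*(-95/93 - 84) = 9*(-7907/93) = -23721/31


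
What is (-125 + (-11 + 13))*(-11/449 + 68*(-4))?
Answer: 15023097/449 ≈ 33459.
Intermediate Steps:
(-125 + (-11 + 13))*(-11/449 + 68*(-4)) = (-125 + 2)*(-11*1/449 - 272) = -123*(-11/449 - 272) = -123*(-122139/449) = 15023097/449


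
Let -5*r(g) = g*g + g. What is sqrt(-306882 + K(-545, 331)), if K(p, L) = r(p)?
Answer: I*sqrt(366178) ≈ 605.13*I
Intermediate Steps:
r(g) = -g/5 - g**2/5 (r(g) = -(g*g + g)/5 = -(g**2 + g)/5 = -(g + g**2)/5 = -g/5 - g**2/5)
K(p, L) = -p*(1 + p)/5
sqrt(-306882 + K(-545, 331)) = sqrt(-306882 - 1/5*(-545)*(1 - 545)) = sqrt(-306882 - 1/5*(-545)*(-544)) = sqrt(-306882 - 59296) = sqrt(-366178) = I*sqrt(366178)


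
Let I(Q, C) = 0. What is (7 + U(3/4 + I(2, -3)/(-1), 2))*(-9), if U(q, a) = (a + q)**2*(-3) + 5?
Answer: 1539/16 ≈ 96.188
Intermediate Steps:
U(q, a) = 5 - 3*(a + q)**2 (U(q, a) = -3*(a + q)**2 + 5 = 5 - 3*(a + q)**2)
(7 + U(3/4 + I(2, -3)/(-1), 2))*(-9) = (7 + (5 - 3*(2 + (3/4 + 0/(-1)))**2))*(-9) = (7 + (5 - 3*(2 + (3*(1/4) + 0*(-1)))**2))*(-9) = (7 + (5 - 3*(2 + (3/4 + 0))**2))*(-9) = (7 + (5 - 3*(2 + 3/4)**2))*(-9) = (7 + (5 - 3*(11/4)**2))*(-9) = (7 + (5 - 3*121/16))*(-9) = (7 + (5 - 363/16))*(-9) = (7 - 283/16)*(-9) = -171/16*(-9) = 1539/16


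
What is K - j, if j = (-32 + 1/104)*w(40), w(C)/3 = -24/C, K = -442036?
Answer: -229888663/520 ≈ -4.4209e+5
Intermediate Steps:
w(C) = -72/C (w(C) = 3*(-24/C) = -72/C)
j = 29943/520 (j = (-32 + 1/104)*(-72/40) = (-32 + 1/104)*(-72*1/40) = -3327/104*(-9/5) = 29943/520 ≈ 57.583)
K - j = -442036 - 1*29943/520 = -442036 - 29943/520 = -229888663/520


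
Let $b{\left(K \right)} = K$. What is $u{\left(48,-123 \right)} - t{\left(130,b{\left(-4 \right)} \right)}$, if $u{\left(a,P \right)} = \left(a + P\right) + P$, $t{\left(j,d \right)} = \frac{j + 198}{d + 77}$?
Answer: $- \frac{14782}{73} \approx -202.49$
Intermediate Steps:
$t{\left(j,d \right)} = \frac{198 + j}{77 + d}$
$u{\left(a,P \right)} = a + 2 P$ ($u{\left(a,P \right)} = \left(P + a\right) + P = a + 2 P$)
$u{\left(48,-123 \right)} - t{\left(130,b{\left(-4 \right)} \right)} = \left(48 + 2 \left(-123\right)\right) - \frac{198 + 130}{77 - 4} = \left(48 - 246\right) - \frac{1}{73} \cdot 328 = -198 - \frac{1}{73} \cdot 328 = -198 - \frac{328}{73} = - \frac{14782}{73}$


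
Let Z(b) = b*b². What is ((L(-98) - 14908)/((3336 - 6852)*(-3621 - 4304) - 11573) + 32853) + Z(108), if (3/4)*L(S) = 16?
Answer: 15429197168515/11936883 ≈ 1.2926e+6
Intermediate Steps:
Z(b) = b³
L(S) = 64/3 (L(S) = (4/3)*16 = 64/3)
((L(-98) - 14908)/((3336 - 6852)*(-3621 - 4304) - 11573) + 32853) + Z(108) = ((64/3 - 14908)/((3336 - 6852)*(-3621 - 4304) - 11573) + 32853) + 108³ = (-44660/(3*(-3516*(-7925) - 11573)) + 32853) + 1259712 = (-44660/(3*(27864300 - 11573)) + 32853) + 1259712 = (-44660/3/27852727 + 32853) + 1259712 = (-44660/3*1/27852727 + 32853) + 1259712 = (-6380/11936883 + 32853) + 1259712 = 392162410819/11936883 + 1259712 = 15429197168515/11936883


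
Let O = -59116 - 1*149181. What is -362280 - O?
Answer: -153983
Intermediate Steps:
O = -208297 (O = -59116 - 149181 = -208297)
-362280 - O = -362280 - 1*(-208297) = -362280 + 208297 = -153983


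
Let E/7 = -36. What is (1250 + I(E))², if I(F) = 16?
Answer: 1602756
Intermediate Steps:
E = -252 (E = 7*(-36) = -252)
(1250 + I(E))² = (1250 + 16)² = 1266² = 1602756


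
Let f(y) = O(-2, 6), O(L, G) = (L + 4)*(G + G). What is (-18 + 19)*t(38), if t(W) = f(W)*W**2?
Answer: 34656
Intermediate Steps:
O(L, G) = 2*G*(4 + L) (O(L, G) = (4 + L)*(2*G) = 2*G*(4 + L))
f(y) = 24 (f(y) = 2*6*(4 - 2) = 2*6*2 = 24)
t(W) = 24*W**2
(-18 + 19)*t(38) = (-18 + 19)*(24*38**2) = 1*(24*1444) = 1*34656 = 34656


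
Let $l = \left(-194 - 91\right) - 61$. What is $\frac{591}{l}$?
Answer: $- \frac{591}{346} \approx -1.7081$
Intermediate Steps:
$l = -346$ ($l = -285 - 61 = -346$)
$\frac{591}{l} = \frac{591}{-346} = 591 \left(- \frac{1}{346}\right) = - \frac{591}{346}$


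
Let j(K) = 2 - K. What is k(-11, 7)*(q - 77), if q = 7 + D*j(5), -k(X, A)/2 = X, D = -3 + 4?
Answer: -1606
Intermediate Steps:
D = 1
k(X, A) = -2*X
q = 4 (q = 7 + 1*(2 - 1*5) = 7 + 1*(2 - 5) = 7 + 1*(-3) = 7 - 3 = 4)
k(-11, 7)*(q - 77) = (-2*(-11))*(4 - 77) = 22*(-73) = -1606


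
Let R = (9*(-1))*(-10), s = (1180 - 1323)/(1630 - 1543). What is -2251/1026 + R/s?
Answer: -8355473/146718 ≈ -56.949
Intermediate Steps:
s = -143/87 ≈ -1.6437
R = 90 (R = -9*(-10) = 90)
-2251/1026 + R/s = -2251/1026 + 90/(-143/87) = -2251*1/1026 + 90*(-87/143) = -2251/1026 - 7830/143 = -8355473/146718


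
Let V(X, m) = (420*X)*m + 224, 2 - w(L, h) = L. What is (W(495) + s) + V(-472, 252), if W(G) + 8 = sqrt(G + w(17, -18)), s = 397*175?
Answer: -49886789 + 4*sqrt(30) ≈ -4.9887e+7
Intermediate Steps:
w(L, h) = 2 - L
s = 69475
W(G) = -8 + sqrt(-15 + G) (W(G) = -8 + sqrt(G + (2 - 1*17)) = -8 + sqrt(G + (2 - 17)) = -8 + sqrt(G - 15) = -8 + sqrt(-15 + G))
V(X, m) = 224 + 420*X*m (V(X, m) = 420*X*m + 224 = 224 + 420*X*m)
(W(495) + s) + V(-472, 252) = ((-8 + sqrt(-15 + 495)) + 69475) + (224 + 420*(-472)*252) = ((-8 + sqrt(480)) + 69475) + (224 - 49956480) = ((-8 + 4*sqrt(30)) + 69475) - 49956256 = (69467 + 4*sqrt(30)) - 49956256 = -49886789 + 4*sqrt(30)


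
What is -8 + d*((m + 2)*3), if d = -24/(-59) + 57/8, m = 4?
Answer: 30107/236 ≈ 127.57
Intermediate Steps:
d = 3555/472 (d = -24*(-1/59) + 57*(⅛) = 24/59 + 57/8 = 3555/472 ≈ 7.5318)
-8 + d*((m + 2)*3) = -8 + 3555*((4 + 2)*3)/472 = -8 + 3555*(6*3)/472 = -8 + (3555/472)*18 = -8 + 31995/236 = 30107/236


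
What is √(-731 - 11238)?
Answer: I*√11969 ≈ 109.4*I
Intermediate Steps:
√(-731 - 11238) = √(-11969) = I*√11969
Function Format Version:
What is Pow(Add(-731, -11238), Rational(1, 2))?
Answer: Mul(I, Pow(11969, Rational(1, 2))) ≈ Mul(109.40, I)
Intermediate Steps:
Pow(Add(-731, -11238), Rational(1, 2)) = Pow(-11969, Rational(1, 2)) = Mul(I, Pow(11969, Rational(1, 2)))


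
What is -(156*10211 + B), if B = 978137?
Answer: -2571053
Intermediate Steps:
-(156*10211 + B) = -(156*10211 + 978137) = -(1592916 + 978137) = -1*2571053 = -2571053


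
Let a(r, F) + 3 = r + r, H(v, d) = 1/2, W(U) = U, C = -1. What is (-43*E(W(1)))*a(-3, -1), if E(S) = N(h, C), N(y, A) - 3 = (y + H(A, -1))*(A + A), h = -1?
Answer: 1548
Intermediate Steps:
H(v, d) = ½ (H(v, d) = 1*(½) = ½)
N(y, A) = 3 + 2*A*(½ + y) (N(y, A) = 3 + (y + ½)*(A + A) = 3 + (½ + y)*(2*A) = 3 + 2*A*(½ + y))
E(S) = 4 (E(S) = 3 - 1 + 2*(-1)*(-1) = 3 - 1 + 2 = 4)
a(r, F) = -3 + 2*r (a(r, F) = -3 + (r + r) = -3 + 2*r)
(-43*E(W(1)))*a(-3, -1) = (-43*4)*(-3 + 2*(-3)) = -172*(-3 - 6) = -172*(-9) = 1548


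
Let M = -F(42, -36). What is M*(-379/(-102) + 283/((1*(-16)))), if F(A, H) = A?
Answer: 79807/136 ≈ 586.82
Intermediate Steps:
M = -42 (M = -1*42 = -42)
M*(-379/(-102) + 283/((1*(-16)))) = -42*(-379/(-102) + 283/((1*(-16)))) = -42*(-379*(-1/102) + 283/(-16)) = -42*(379/102 + 283*(-1/16)) = -42*(379/102 - 283/16) = -42*(-11401/816) = 79807/136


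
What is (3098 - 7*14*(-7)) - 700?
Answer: 3084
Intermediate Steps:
(3098 - 7*14*(-7)) - 700 = (3098 - 98*(-7)) - 700 = (3098 + 686) - 700 = 3784 - 700 = 3084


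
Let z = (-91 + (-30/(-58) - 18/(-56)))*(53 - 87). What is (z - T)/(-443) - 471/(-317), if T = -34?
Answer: -314196829/57014986 ≈ -5.5108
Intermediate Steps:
z = 1244587/406 (z = (-91 + (-30*(-1/58) - 18*(-1/56)))*(-34) = (-91 + (15/29 + 9/28))*(-34) = (-91 + 681/812)*(-34) = -73211/812*(-34) = 1244587/406 ≈ 3065.5)
(z - T)/(-443) - 471/(-317) = (1244587/406 - 1*(-34))/(-443) - 471/(-317) = (1244587/406 + 34)*(-1/443) - 471*(-1/317) = (1258391/406)*(-1/443) + 471/317 = -1258391/179858 + 471/317 = -314196829/57014986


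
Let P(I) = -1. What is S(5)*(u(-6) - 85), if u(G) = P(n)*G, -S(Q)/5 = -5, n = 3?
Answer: -1975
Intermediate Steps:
S(Q) = 25 (S(Q) = -5*(-5) = 25)
u(G) = -G
S(5)*(u(-6) - 85) = 25*(-1*(-6) - 85) = 25*(6 - 85) = 25*(-79) = -1975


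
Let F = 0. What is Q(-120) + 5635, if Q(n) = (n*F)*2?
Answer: 5635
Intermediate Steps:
Q(n) = 0 (Q(n) = (n*0)*2 = 0*2 = 0)
Q(-120) + 5635 = 0 + 5635 = 5635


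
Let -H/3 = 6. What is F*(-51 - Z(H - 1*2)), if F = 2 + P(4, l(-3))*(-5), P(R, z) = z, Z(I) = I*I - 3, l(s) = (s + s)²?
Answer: 79744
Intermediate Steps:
H = -18 (H = -3*6 = -18)
l(s) = 4*s² (l(s) = (2*s)² = 4*s²)
Z(I) = -3 + I² (Z(I) = I² - 3 = -3 + I²)
F = -178 (F = 2 + (4*(-3)²)*(-5) = 2 + (4*9)*(-5) = 2 + 36*(-5) = 2 - 180 = -178)
F*(-51 - Z(H - 1*2)) = -178*(-51 - (-3 + (-18 - 1*2)²)) = -178*(-51 - (-3 + (-18 - 2)²)) = -178*(-51 - (-3 + (-20)²)) = -178*(-51 - (-3 + 400)) = -178*(-51 - 1*397) = -178*(-51 - 397) = -178*(-448) = 79744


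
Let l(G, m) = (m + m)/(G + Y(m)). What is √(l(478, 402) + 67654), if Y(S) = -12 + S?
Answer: √3185802823/217 ≈ 260.11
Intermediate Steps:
l(G, m) = 2*m/(-12 + G + m) (l(G, m) = (m + m)/(G + (-12 + m)) = (2*m)/(-12 + G + m) = 2*m/(-12 + G + m))
√(l(478, 402) + 67654) = √(2*402/(-12 + 478 + 402) + 67654) = √(2*402/868 + 67654) = √(2*402*(1/868) + 67654) = √(201/217 + 67654) = √(14681119/217) = √3185802823/217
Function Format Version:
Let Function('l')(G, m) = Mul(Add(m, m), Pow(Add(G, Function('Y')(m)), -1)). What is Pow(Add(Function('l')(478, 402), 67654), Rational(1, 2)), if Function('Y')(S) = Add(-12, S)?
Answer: Mul(Rational(1, 217), Pow(3185802823, Rational(1, 2))) ≈ 260.11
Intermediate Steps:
Function('l')(G, m) = Mul(2, m, Pow(Add(-12, G, m), -1)) (Function('l')(G, m) = Mul(Add(m, m), Pow(Add(G, Add(-12, m)), -1)) = Mul(Mul(2, m), Pow(Add(-12, G, m), -1)) = Mul(2, m, Pow(Add(-12, G, m), -1)))
Pow(Add(Function('l')(478, 402), 67654), Rational(1, 2)) = Pow(Add(Mul(2, 402, Pow(Add(-12, 478, 402), -1)), 67654), Rational(1, 2)) = Pow(Add(Mul(2, 402, Pow(868, -1)), 67654), Rational(1, 2)) = Pow(Add(Mul(2, 402, Rational(1, 868)), 67654), Rational(1, 2)) = Pow(Add(Rational(201, 217), 67654), Rational(1, 2)) = Pow(Rational(14681119, 217), Rational(1, 2)) = Mul(Rational(1, 217), Pow(3185802823, Rational(1, 2)))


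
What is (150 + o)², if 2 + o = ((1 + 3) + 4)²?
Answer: 44944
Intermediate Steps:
o = 62 (o = -2 + ((1 + 3) + 4)² = -2 + (4 + 4)² = -2 + 8² = -2 + 64 = 62)
(150 + o)² = (150 + 62)² = 212² = 44944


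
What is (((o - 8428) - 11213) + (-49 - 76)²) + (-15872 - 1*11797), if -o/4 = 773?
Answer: -34777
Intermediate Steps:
o = -3092 (o = -4*773 = -3092)
(((o - 8428) - 11213) + (-49 - 76)²) + (-15872 - 1*11797) = (((-3092 - 8428) - 11213) + (-49 - 76)²) + (-15872 - 1*11797) = ((-11520 - 11213) + (-125)²) + (-15872 - 11797) = (-22733 + 15625) - 27669 = -7108 - 27669 = -34777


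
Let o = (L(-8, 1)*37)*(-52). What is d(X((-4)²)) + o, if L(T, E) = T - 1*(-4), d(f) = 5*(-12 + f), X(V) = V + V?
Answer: 7796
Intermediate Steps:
X(V) = 2*V
d(f) = -60 + 5*f
L(T, E) = 4 + T (L(T, E) = T + 4 = 4 + T)
o = 7696 (o = ((4 - 8)*37)*(-52) = -4*37*(-52) = -148*(-52) = 7696)
d(X((-4)²)) + o = (-60 + 5*(2*(-4)²)) + 7696 = (-60 + 5*(2*16)) + 7696 = (-60 + 5*32) + 7696 = (-60 + 160) + 7696 = 100 + 7696 = 7796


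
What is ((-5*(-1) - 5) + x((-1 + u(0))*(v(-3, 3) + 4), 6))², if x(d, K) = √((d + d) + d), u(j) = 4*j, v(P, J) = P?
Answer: -3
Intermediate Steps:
x(d, K) = √3*√d (x(d, K) = √(2*d + d) = √(3*d) = √3*√d)
((-5*(-1) - 5) + x((-1 + u(0))*(v(-3, 3) + 4), 6))² = ((-5*(-1) - 5) + √3*√((-1 + 4*0)*(-3 + 4)))² = ((5 - 5) + √3*√((-1 + 0)*1))² = (0 + √3*√(-1*1))² = (0 + √3*√(-1))² = (0 + √3*I)² = (0 + I*√3)² = (I*√3)² = -3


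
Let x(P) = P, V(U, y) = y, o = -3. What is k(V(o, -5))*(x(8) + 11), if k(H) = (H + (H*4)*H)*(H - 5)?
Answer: -18050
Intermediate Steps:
k(H) = (-5 + H)*(H + 4*H**2) (k(H) = (H + (4*H)*H)*(-5 + H) = (H + 4*H**2)*(-5 + H) = (-5 + H)*(H + 4*H**2))
k(V(o, -5))*(x(8) + 11) = (-5*(-5 - 19*(-5) + 4*(-5)**2))*(8 + 11) = -5*(-5 + 95 + 4*25)*19 = -5*(-5 + 95 + 100)*19 = -5*190*19 = -950*19 = -18050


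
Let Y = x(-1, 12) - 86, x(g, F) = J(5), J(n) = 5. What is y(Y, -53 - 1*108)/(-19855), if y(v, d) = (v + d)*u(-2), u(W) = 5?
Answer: 22/361 ≈ 0.060942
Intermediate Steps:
x(g, F) = 5
Y = -81 (Y = 5 - 86 = -81)
y(v, d) = 5*d + 5*v (y(v, d) = (v + d)*5 = (d + v)*5 = 5*d + 5*v)
y(Y, -53 - 1*108)/(-19855) = (5*(-53 - 1*108) + 5*(-81))/(-19855) = (5*(-53 - 108) - 405)*(-1/19855) = (5*(-161) - 405)*(-1/19855) = (-805 - 405)*(-1/19855) = -1210*(-1/19855) = 22/361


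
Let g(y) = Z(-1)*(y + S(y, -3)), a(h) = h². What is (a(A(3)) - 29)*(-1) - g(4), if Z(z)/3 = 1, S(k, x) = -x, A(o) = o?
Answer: -1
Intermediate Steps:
Z(z) = 3 (Z(z) = 3*1 = 3)
g(y) = 9 + 3*y (g(y) = 3*(y - 1*(-3)) = 3*(y + 3) = 3*(3 + y) = 9 + 3*y)
(a(A(3)) - 29)*(-1) - g(4) = (3² - 29)*(-1) - (9 + 3*4) = (9 - 29)*(-1) - (9 + 12) = -20*(-1) - 1*21 = 20 - 21 = -1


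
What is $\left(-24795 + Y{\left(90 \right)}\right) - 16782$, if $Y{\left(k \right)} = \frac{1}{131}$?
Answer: $- \frac{5446586}{131} \approx -41577.0$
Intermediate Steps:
$Y{\left(k \right)} = \frac{1}{131}$
$\left(-24795 + Y{\left(90 \right)}\right) - 16782 = \left(-24795 + \frac{1}{131}\right) - 16782 = - \frac{3248144}{131} - 16782 = - \frac{5446586}{131}$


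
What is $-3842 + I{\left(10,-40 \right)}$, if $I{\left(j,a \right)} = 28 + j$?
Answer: $-3804$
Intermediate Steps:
$-3842 + I{\left(10,-40 \right)} = -3842 + \left(28 + 10\right) = -3842 + 38 = -3804$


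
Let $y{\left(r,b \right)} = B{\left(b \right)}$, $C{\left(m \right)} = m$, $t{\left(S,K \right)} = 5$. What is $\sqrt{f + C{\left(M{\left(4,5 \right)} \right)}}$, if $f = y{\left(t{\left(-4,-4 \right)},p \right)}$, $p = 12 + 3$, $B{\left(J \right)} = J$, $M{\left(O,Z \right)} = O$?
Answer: $\sqrt{19} \approx 4.3589$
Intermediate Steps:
$p = 15$
$y{\left(r,b \right)} = b$
$f = 15$
$\sqrt{f + C{\left(M{\left(4,5 \right)} \right)}} = \sqrt{15 + 4} = \sqrt{19}$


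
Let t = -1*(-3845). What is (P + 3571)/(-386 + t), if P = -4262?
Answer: -691/3459 ≈ -0.19977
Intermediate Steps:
t = 3845
(P + 3571)/(-386 + t) = (-4262 + 3571)/(-386 + 3845) = -691/3459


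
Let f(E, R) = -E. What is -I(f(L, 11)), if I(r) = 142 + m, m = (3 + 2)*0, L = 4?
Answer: -142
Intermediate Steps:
m = 0 (m = 5*0 = 0)
I(r) = 142 (I(r) = 142 + 0 = 142)
-I(f(L, 11)) = -1*142 = -142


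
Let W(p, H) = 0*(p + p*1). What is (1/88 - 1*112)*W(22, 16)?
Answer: 0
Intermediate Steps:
W(p, H) = 0 (W(p, H) = 0*(p + p) = 0*(2*p) = 0)
(1/88 - 1*112)*W(22, 16) = (1/88 - 1*112)*0 = (1/88 - 112)*0 = -9855/88*0 = 0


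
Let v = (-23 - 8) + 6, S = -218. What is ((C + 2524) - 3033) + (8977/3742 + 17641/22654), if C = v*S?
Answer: 104781053192/21192817 ≈ 4944.2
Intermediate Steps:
v = -25 (v = -31 + 6 = -25)
C = 5450 (C = -25*(-218) = 5450)
((C + 2524) - 3033) + (8977/3742 + 17641/22654) = ((5450 + 2524) - 3033) + (8977/3742 + 17641/22654) = (7974 - 3033) + (8977*(1/3742) + 17641*(1/22654)) = 4941 + (8977/3742 + 17641/22654) = 4941 + 67344395/21192817 = 104781053192/21192817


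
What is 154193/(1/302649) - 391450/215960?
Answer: 1007806651283027/21596 ≈ 4.6666e+10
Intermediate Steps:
154193/(1/302649) - 391450/215960 = 154193/(1/302649) - 391450*1/215960 = 154193*302649 - 39145/21596 = 46666357257 - 39145/21596 = 1007806651283027/21596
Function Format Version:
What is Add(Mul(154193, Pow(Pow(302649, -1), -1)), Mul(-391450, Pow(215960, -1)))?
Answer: Rational(1007806651283027, 21596) ≈ 4.6666e+10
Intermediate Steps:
Add(Mul(154193, Pow(Pow(302649, -1), -1)), Mul(-391450, Pow(215960, -1))) = Add(Mul(154193, Pow(Rational(1, 302649), -1)), Mul(-391450, Rational(1, 215960))) = Add(Mul(154193, 302649), Rational(-39145, 21596)) = Add(46666357257, Rational(-39145, 21596)) = Rational(1007806651283027, 21596)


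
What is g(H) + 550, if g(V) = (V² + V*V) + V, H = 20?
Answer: 1370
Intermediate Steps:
g(V) = V + 2*V² (g(V) = (V² + V²) + V = 2*V² + V = V + 2*V²)
g(H) + 550 = 20*(1 + 2*20) + 550 = 20*(1 + 40) + 550 = 20*41 + 550 = 820 + 550 = 1370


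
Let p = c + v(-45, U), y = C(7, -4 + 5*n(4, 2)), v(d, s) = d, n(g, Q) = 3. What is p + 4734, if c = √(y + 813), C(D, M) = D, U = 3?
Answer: 4689 + 2*√205 ≈ 4717.6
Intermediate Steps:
y = 7
c = 2*√205 (c = √(7 + 813) = √820 = 2*√205 ≈ 28.636)
p = -45 + 2*√205 (p = 2*√205 - 45 = -45 + 2*√205 ≈ -16.364)
p + 4734 = (-45 + 2*√205) + 4734 = 4689 + 2*√205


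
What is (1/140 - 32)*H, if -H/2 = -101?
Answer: -452379/70 ≈ -6462.6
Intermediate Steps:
H = 202 (H = -2*(-101) = 202)
(1/140 - 32)*H = (1/140 - 32)*202 = -4479/140*202 = -452379/70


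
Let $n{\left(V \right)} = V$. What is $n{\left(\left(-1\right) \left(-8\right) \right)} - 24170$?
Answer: $-24162$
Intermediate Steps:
$n{\left(\left(-1\right) \left(-8\right) \right)} - 24170 = \left(-1\right) \left(-8\right) - 24170 = 8 - 24170 = -24162$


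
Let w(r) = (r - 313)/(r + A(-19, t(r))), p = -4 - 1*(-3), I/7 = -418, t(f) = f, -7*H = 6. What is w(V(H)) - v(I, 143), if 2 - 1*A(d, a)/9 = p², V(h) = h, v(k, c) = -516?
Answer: 27215/57 ≈ 477.46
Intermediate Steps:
H = -6/7 (H = -⅐*6 = -6/7 ≈ -0.85714)
I = -2926 (I = 7*(-418) = -2926)
p = -1 (p = -4 + 3 = -1)
A(d, a) = 9 (A(d, a) = 18 - 9*(-1)² = 18 - 9*1 = 18 - 9 = 9)
w(r) = (-313 + r)/(9 + r) (w(r) = (r - 313)/(r + 9) = (-313 + r)/(9 + r))
w(V(H)) - v(I, 143) = (-313 - 6/7)/(9 - 6/7) - 1*(-516) = -2197/7/(57/7) + 516 = (7/57)*(-2197/7) + 516 = -2197/57 + 516 = 27215/57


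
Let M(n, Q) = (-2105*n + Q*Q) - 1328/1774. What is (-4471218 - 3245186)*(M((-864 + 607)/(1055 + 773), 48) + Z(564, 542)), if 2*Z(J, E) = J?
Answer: -9012129825684299/405359 ≈ -2.2232e+10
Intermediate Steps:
Z(J, E) = J/2
M(n, Q) = -664/887 + Q² - 2105*n (M(n, Q) = (-2105*n + Q²) - 1328*1/1774 = (Q² - 2105*n) - 664/887 = -664/887 + Q² - 2105*n)
(-4471218 - 3245186)*(M((-864 + 607)/(1055 + 773), 48) + Z(564, 542)) = (-4471218 - 3245186)*((-664/887 + 48² - 2105*(-864 + 607)/(1055 + 773)) + (½)*564) = -7716404*((-664/887 + 2304 - (-540985)/1828) + 282) = -7716404*((-664/887 + 2304 - 2105*(-257/1828)) + 282) = -7716404*((-664/887 + 2304 + 540985/1828) + 282) = -7716404*(4214428447/1621436 + 282) = -7716404*4671673399/1621436 = -9012129825684299/405359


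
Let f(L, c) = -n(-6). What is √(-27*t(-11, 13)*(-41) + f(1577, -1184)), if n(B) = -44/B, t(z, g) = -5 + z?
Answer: I*√159474/3 ≈ 133.11*I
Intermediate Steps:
f(L, c) = -22/3 (f(L, c) = -(-44)/(-6) = -(-44)*(-1)/6 = -1*22/3 = -22/3)
√(-27*t(-11, 13)*(-41) + f(1577, -1184)) = √(-27*(-5 - 11)*(-41) - 22/3) = √(-27*(-16)*(-41) - 22/3) = √(432*(-41) - 22/3) = √(-17712 - 22/3) = √(-53158/3) = I*√159474/3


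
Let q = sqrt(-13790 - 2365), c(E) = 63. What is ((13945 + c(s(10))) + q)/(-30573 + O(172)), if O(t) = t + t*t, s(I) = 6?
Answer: -14008/817 - 3*I*sqrt(1795)/817 ≈ -17.146 - 0.15557*I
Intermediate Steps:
O(t) = t + t**2
q = 3*I*sqrt(1795) (q = sqrt(-16155) = 3*I*sqrt(1795) ≈ 127.1*I)
((13945 + c(s(10))) + q)/(-30573 + O(172)) = ((13945 + 63) + 3*I*sqrt(1795))/(-30573 + 172*(1 + 172)) = (14008 + 3*I*sqrt(1795))/(-30573 + 172*173) = (14008 + 3*I*sqrt(1795))/(-30573 + 29756) = (14008 + 3*I*sqrt(1795))/(-817) = (14008 + 3*I*sqrt(1795))*(-1/817) = -14008/817 - 3*I*sqrt(1795)/817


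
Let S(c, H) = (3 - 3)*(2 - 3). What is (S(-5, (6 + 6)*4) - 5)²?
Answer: 25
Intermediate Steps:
S(c, H) = 0 (S(c, H) = 0*(-1) = 0)
(S(-5, (6 + 6)*4) - 5)² = (0 - 5)² = (-5)² = 25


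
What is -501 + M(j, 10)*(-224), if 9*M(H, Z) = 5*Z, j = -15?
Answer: -15709/9 ≈ -1745.4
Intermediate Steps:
M(H, Z) = 5*Z/9 (M(H, Z) = (5*Z)/9 = 5*Z/9)
-501 + M(j, 10)*(-224) = -501 + ((5/9)*10)*(-224) = -501 + (50/9)*(-224) = -501 - 11200/9 = -15709/9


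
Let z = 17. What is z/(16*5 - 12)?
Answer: ¼ ≈ 0.25000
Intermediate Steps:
z/(16*5 - 12) = 17/(16*5 - 12) = 17/(80 - 12) = 17/68 = 17*(1/68) = ¼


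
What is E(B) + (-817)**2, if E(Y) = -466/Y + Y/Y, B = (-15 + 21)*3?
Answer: 6007177/9 ≈ 6.6746e+5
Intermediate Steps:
B = 18 (B = 6*3 = 18)
E(Y) = 1 - 466/Y (E(Y) = -466/Y + 1 = 1 - 466/Y)
E(B) + (-817)**2 = (-466 + 18)/18 + (-817)**2 = (1/18)*(-448) + 667489 = -224/9 + 667489 = 6007177/9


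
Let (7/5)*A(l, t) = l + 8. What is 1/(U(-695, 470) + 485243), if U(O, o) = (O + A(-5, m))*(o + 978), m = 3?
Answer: -7/3626099 ≈ -1.9304e-6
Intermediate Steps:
A(l, t) = 40/7 + 5*l/7 (A(l, t) = 5*(l + 8)/7 = 5*(8 + l)/7 = 40/7 + 5*l/7)
U(O, o) = (978 + o)*(15/7 + O) (U(O, o) = (O + (40/7 + (5/7)*(-5)))*(o + 978) = (O + (40/7 - 25/7))*(978 + o) = (O + 15/7)*(978 + o) = (15/7 + O)*(978 + o) = (978 + o)*(15/7 + O))
1/(U(-695, 470) + 485243) = 1/((14670/7 + 978*(-695) + (15/7)*470 - 695*470) + 485243) = 1/((14670/7 - 679710 + 7050/7 - 326650) + 485243) = 1/(-7022800/7 + 485243) = 1/(-3626099/7) = -7/3626099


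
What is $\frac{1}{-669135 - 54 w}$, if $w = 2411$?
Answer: $- \frac{1}{799329} \approx -1.251 \cdot 10^{-6}$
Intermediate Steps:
$\frac{1}{-669135 - 54 w} = \frac{1}{-669135 - 130194} = \frac{1}{-799329} = - \frac{1}{799329}$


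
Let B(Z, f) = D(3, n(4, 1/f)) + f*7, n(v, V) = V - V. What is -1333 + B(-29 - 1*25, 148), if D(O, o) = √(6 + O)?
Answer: -294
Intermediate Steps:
n(v, V) = 0
B(Z, f) = 3 + 7*f (B(Z, f) = √(6 + 3) + f*7 = √9 + 7*f = 3 + 7*f)
-1333 + B(-29 - 1*25, 148) = -1333 + (3 + 7*148) = -1333 + (3 + 1036) = -1333 + 1039 = -294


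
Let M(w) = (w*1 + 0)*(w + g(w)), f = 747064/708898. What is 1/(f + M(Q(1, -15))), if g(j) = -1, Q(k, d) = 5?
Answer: 354449/7462512 ≈ 0.047497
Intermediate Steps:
f = 373532/354449 (f = 747064*(1/708898) = 373532/354449 ≈ 1.0538)
M(w) = w*(-1 + w) (M(w) = (w*1 + 0)*(w - 1) = (w + 0)*(-1 + w) = w*(-1 + w))
1/(f + M(Q(1, -15))) = 1/(373532/354449 + 5*(-1 + 5)) = 1/(373532/354449 + 5*4) = 1/(373532/354449 + 20) = 1/(7462512/354449) = 354449/7462512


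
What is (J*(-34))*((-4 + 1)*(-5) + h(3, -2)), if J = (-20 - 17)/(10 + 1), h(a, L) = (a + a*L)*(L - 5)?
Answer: 45288/11 ≈ 4117.1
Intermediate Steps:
h(a, L) = (-5 + L)*(a + L*a) (h(a, L) = (a + L*a)*(-5 + L) = (-5 + L)*(a + L*a))
J = -37/11 ≈ -3.3636
(J*(-34))*((-4 + 1)*(-5) + h(3, -2)) = (-37/11*(-34))*((-4 + 1)*(-5) + 3*(-5 + (-2)² - 4*(-2))) = 1258*(-3*(-5) + 3*(-5 + 4 + 8))/11 = 1258*(15 + 3*7)/11 = 1258*(15 + 21)/11 = (1258/11)*36 = 45288/11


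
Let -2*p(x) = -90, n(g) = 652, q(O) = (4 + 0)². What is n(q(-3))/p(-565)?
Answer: 652/45 ≈ 14.489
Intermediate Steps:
q(O) = 16 (q(O) = 4² = 16)
p(x) = 45 (p(x) = -½*(-90) = 45)
n(q(-3))/p(-565) = 652/45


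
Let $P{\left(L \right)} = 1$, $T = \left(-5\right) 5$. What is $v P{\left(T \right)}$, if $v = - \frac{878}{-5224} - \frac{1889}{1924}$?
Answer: $- \frac{511179}{628186} \approx -0.81374$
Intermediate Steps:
$v = - \frac{511179}{628186}$ ($v = \left(-878\right) \left(- \frac{1}{5224}\right) - \frac{1889}{1924} = \frac{439}{2612} - \frac{1889}{1924} = - \frac{511179}{628186} \approx -0.81374$)
$T = -25$
$v P{\left(T \right)} = \left(- \frac{511179}{628186}\right) 1 = - \frac{511179}{628186}$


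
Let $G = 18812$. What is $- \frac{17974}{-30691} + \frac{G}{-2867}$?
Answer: $- \frac{11187822}{1872151} \approx -5.9759$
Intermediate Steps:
$- \frac{17974}{-30691} + \frac{G}{-2867} = - \frac{17974}{-30691} + \frac{18812}{-2867} = \left(-17974\right) \left(- \frac{1}{30691}\right) + 18812 \left(- \frac{1}{2867}\right) = \frac{17974}{30691} - \frac{18812}{2867} = - \frac{11187822}{1872151}$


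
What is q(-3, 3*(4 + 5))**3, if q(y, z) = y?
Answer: -27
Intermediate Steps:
q(-3, 3*(4 + 5))**3 = (-3)**3 = -27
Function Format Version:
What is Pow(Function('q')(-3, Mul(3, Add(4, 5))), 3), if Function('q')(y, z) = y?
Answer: -27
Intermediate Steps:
Pow(Function('q')(-3, Mul(3, Add(4, 5))), 3) = Pow(-3, 3) = -27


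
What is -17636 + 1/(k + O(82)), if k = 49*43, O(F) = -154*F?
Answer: -185548357/10521 ≈ -17636.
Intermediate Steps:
k = 2107
-17636 + 1/(k + O(82)) = -17636 + 1/(2107 - 154*82) = -17636 + 1/(2107 - 12628) = -17636 + 1/(-10521) = -17636 - 1/10521 = -185548357/10521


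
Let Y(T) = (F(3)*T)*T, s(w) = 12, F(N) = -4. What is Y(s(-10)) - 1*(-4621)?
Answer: 4045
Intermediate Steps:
Y(T) = -4*T² (Y(T) = (-4*T)*T = -4*T²)
Y(s(-10)) - 1*(-4621) = -4*12² - 1*(-4621) = -4*144 + 4621 = -576 + 4621 = 4045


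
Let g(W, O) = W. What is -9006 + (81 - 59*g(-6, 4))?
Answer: -8571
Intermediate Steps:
-9006 + (81 - 59*g(-6, 4)) = -9006 + (81 - 59*(-6)) = -9006 + (81 + 354) = -9006 + 435 = -8571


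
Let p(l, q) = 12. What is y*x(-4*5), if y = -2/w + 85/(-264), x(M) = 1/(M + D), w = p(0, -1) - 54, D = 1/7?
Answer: 169/12232 ≈ 0.013816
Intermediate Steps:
D = ⅐ (D = 1*(⅐) = ⅐ ≈ 0.14286)
w = -42 (w = 12 - 54 = -42)
x(M) = 1/(⅐ + M) (x(M) = 1/(M + ⅐) = 1/(⅐ + M))
y = -169/616 (y = -2/(-42) + 85/(-264) = -2*(-1/42) + 85*(-1/264) = 1/21 - 85/264 = -169/616 ≈ -0.27435)
y*x(-4*5) = -169/(88*(1 + 7*(-4*5))) = -169/(88*(1 + 7*(-20))) = -169/(88*(1 - 140)) = -169/(88*(-139)) = -169*(-1)/(88*139) = -169/616*(-7/139) = 169/12232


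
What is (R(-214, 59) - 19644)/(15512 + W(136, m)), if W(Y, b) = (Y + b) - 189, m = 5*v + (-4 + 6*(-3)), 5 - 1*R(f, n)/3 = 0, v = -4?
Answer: -727/571 ≈ -1.2732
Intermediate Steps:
R(f, n) = 15 (R(f, n) = 15 - 3*0 = 15 + 0 = 15)
m = -42 (m = 5*(-4) + (-4 + 6*(-3)) = -20 + (-4 - 18) = -20 - 22 = -42)
W(Y, b) = -189 + Y + b
(R(-214, 59) - 19644)/(15512 + W(136, m)) = (15 - 19644)/(15512 + (-189 + 136 - 42)) = -19629/(15512 - 95) = -19629/15417 = -19629*1/15417 = -727/571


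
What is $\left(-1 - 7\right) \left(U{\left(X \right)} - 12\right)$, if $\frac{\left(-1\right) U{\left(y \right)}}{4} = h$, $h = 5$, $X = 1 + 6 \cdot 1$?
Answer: $256$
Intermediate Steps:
$X = 7$ ($X = 1 + 6 = 7$)
$U{\left(y \right)} = -20$ ($U{\left(y \right)} = \left(-4\right) 5 = -20$)
$\left(-1 - 7\right) \left(U{\left(X \right)} - 12\right) = \left(-1 - 7\right) \left(-20 - 12\right) = \left(-1 - 7\right) \left(-32\right) = \left(-8\right) \left(-32\right) = 256$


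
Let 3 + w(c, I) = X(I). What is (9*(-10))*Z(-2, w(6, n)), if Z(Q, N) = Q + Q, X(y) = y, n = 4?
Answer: 360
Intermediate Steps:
w(c, I) = -3 + I
Z(Q, N) = 2*Q
(9*(-10))*Z(-2, w(6, n)) = (9*(-10))*(2*(-2)) = -90*(-4) = 360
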